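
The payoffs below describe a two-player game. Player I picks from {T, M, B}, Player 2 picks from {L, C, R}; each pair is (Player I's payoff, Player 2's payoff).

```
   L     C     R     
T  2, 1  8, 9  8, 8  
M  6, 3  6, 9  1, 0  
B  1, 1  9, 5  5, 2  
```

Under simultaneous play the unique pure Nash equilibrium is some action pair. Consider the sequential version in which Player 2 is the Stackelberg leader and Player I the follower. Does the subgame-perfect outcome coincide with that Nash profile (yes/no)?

no

Work backward from Player I's decision.
- L: BR = M, leader payoff 3.
- C: BR = B, leader payoff 5.
- R: BR = T, leader payoff 8.
Player 2's induced payoffs are 3, 5, 8, so Player 2 commits to R. Subgame-perfect outcome: (T, R) with payoffs (8, 8).
For the simultaneous game, intersect best replies.
Player I's best replies: L→M; C→B; R→T.
Player 2's best replies: T→C; M→C; B→C.
Only (B, C) has each player best-responding; Nash payoffs (9, 5).
Sequential outcome (T, R) differs from the Nash profile (B, C).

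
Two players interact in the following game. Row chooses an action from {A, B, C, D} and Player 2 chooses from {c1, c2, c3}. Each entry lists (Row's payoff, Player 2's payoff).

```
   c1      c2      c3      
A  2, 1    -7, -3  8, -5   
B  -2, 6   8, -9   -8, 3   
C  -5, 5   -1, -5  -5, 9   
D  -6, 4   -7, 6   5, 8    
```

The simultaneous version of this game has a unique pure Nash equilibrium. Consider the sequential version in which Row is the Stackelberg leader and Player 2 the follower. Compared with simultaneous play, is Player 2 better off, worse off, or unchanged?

better off

Player 2 best-responds to each possible Row move:
- A: Player 2 compares 1, -3, -5 and picks c1; Row would get 2.
- B: Player 2 compares 6, -9, 3 and picks c1; Row would get -2.
- C: Player 2 compares 5, -5, 9 and picks c3; Row would get -5.
- D: Player 2 compares 4, 6, 8 and picks c3; Row would get 5.
Row's induced payoffs are 2, -2, -5, 5, so Row commits to D. Subgame-perfect outcome: (D, c3) with payoffs (5, 8).
Now find the simultaneous Nash equilibrium.
Row's best replies: c1→A; c2→B; c3→A.
Player 2's best replies: A→c1; B→c1; C→c3; D→c3.
Only (A, c1) has each player best-responding; Nash payoffs (2, 1).
Player 2 earns 8 sequentially versus 1 at the Nash outcome: better off.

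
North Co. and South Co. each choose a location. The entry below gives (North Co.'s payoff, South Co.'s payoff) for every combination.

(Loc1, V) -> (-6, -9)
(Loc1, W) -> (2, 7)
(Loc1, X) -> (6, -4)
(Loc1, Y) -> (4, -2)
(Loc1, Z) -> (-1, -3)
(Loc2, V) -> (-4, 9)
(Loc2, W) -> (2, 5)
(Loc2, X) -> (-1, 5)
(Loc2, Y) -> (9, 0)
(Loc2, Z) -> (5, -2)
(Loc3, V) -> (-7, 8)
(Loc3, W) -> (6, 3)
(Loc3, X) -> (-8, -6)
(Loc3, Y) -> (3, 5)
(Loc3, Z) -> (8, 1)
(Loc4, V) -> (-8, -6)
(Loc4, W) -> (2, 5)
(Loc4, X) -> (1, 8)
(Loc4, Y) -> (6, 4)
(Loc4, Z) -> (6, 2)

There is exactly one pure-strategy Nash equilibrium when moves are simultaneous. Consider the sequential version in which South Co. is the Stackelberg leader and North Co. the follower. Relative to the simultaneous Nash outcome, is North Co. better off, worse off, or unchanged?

unchanged

Backward induction with South Co. moving first.
- V: North Co. compares -6, -4, -7, -8 and picks Loc2; South Co. would get 9.
- W: North Co. compares 2, 2, 6, 2 and picks Loc3; South Co. would get 3.
- X: North Co. compares 6, -1, -8, 1 and picks Loc1; South Co. would get -4.
- Y: North Co. compares 4, 9, 3, 6 and picks Loc2; South Co. would get 0.
- Z: North Co. compares -1, 5, 8, 6 and picks Loc3; South Co. would get 1.
Maximizing over 9, 3, -4, 0, 1, South Co. chooses V. Subgame-perfect outcome: (Loc2, V) with payoffs (-4, 9).
For the simultaneous game, intersect best replies.
North Co.'s best replies: V→Loc2; W→Loc3; X→Loc1; Y→Loc2; Z→Loc3.
South Co.'s best replies: Loc1→W; Loc2→V; Loc3→V; Loc4→X.
Only (Loc2, V) has each player best-responding; Nash payoffs (-4, 9).
North Co. earns -4 sequentially versus -4 at the Nash outcome: unchanged.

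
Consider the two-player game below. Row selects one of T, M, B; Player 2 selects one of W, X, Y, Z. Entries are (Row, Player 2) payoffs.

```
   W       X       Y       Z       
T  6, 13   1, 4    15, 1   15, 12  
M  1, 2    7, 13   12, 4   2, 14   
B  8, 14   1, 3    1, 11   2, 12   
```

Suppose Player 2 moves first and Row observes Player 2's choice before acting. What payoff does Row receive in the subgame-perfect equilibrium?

8

Row best-responds to each possible Player 2 move:
- W → Row plays B (best of 6, 1, 8); Player 2 gets 14.
- X → Row plays M (best of 1, 7, 1); Player 2 gets 13.
- Y → Row plays T (best of 15, 12, 1); Player 2 gets 1.
- Z → Row plays T (best of 15, 2, 2); Player 2 gets 12.
Player 2's induced payoffs are 14, 13, 1, 12, so Player 2 commits to W. Subgame-perfect outcome: (B, W) with payoffs (8, 14).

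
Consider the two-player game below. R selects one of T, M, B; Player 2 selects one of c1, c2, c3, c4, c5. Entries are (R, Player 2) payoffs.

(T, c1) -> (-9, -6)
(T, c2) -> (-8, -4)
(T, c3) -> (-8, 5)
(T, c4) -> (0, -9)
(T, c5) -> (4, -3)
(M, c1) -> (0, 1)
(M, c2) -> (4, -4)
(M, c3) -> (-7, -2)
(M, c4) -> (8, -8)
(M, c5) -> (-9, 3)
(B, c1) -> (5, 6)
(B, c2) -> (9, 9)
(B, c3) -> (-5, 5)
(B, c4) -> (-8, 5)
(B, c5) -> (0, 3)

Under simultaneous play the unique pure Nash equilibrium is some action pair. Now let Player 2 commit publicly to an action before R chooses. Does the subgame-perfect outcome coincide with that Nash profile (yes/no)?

yes

Solve by backward induction (Player 2 leads).
- c1: R compares -9, 0, 5 and picks B; Player 2 would get 6.
- c2: R compares -8, 4, 9 and picks B; Player 2 would get 9.
- c3: R compares -8, -7, -5 and picks B; Player 2 would get 5.
- c4: R compares 0, 8, -8 and picks M; Player 2 would get -8.
- c5: R compares 4, -9, 0 and picks T; Player 2 would get -3.
Player 2's induced payoffs are 6, 9, 5, -8, -3, so Player 2 commits to c2. Subgame-perfect outcome: (B, c2) with payoffs (9, 9).
Now find the simultaneous Nash equilibrium.
R's best replies: c1→B; c2→B; c3→B; c4→M; c5→T.
Player 2's best replies: T→c3; M→c5; B→c2.
Only (B, c2) has each player best-responding; Nash payoffs (9, 9).
Sequential outcome (B, c2) coincides with the Nash profile (B, c2).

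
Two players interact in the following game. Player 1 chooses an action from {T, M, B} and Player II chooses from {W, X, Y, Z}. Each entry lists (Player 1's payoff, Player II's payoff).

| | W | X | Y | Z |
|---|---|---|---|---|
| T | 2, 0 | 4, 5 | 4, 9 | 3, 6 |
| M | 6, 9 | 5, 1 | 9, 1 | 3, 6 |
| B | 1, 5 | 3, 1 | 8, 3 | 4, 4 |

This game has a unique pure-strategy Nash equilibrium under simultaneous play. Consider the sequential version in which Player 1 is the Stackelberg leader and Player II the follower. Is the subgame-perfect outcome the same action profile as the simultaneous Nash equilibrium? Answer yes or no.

yes

Player II best-responds to each possible Player 1 move:
- T: BR = Y, leader payoff 4.
- M: BR = W, leader payoff 6.
- B: BR = W, leader payoff 1.
Among 4, 6, 1, the best is 6 at M. Subgame-perfect outcome: (M, W) with payoffs (6, 9).
Now find the simultaneous Nash equilibrium.
Player 1's best replies: W→M; X→M; Y→M; Z→B.
Player II's best replies: T→Y; M→W; B→W.
Only (M, W) has each player best-responding; Nash payoffs (6, 9).
Sequential outcome (M, W) coincides with the Nash profile (M, W).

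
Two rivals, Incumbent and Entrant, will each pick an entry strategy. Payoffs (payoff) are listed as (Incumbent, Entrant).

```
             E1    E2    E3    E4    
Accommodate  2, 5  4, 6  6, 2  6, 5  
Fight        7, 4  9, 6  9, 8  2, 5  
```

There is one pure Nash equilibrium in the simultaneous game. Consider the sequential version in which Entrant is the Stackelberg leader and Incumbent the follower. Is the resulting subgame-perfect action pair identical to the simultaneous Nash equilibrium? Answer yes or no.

Solve by backward induction (Entrant leads).
- E1 → Incumbent plays Fight (best of 2, 7); Entrant gets 4.
- E2 → Incumbent plays Fight (best of 4, 9); Entrant gets 6.
- E3 → Incumbent plays Fight (best of 6, 9); Entrant gets 8.
- E4 → Incumbent plays Accommodate (best of 6, 2); Entrant gets 5.
Maximizing over 4, 6, 8, 5, Entrant chooses E3. Subgame-perfect outcome: (Fight, E3) with payoffs (9, 8).
Under simultaneous play:
Incumbent's best replies: E1→Fight; E2→Fight; E3→Fight; E4→Accommodate.
Entrant's best replies: Accommodate→E2; Fight→E3.
Only (Fight, E3) has each player best-responding; Nash payoffs (9, 8).
Sequential outcome (Fight, E3) coincides with the Nash profile (Fight, E3).

yes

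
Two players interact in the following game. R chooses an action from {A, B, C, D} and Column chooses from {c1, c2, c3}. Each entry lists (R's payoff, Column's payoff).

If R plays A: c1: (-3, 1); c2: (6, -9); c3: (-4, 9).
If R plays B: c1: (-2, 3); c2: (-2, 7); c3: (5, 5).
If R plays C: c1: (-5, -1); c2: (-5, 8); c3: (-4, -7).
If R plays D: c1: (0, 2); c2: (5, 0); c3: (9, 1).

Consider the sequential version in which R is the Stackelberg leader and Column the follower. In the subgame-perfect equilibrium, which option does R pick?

D

Column best-responds to each possible R move:
- A: Column compares 1, -9, 9 and picks c3; R would get -4.
- B: Column compares 3, 7, 5 and picks c2; R would get -2.
- C: Column compares -1, 8, -7 and picks c2; R would get -5.
- D: Column compares 2, 0, 1 and picks c1; R would get 0.
R's induced payoffs are -4, -2, -5, 0, so R commits to D. Subgame-perfect outcome: (D, c1) with payoffs (0, 2).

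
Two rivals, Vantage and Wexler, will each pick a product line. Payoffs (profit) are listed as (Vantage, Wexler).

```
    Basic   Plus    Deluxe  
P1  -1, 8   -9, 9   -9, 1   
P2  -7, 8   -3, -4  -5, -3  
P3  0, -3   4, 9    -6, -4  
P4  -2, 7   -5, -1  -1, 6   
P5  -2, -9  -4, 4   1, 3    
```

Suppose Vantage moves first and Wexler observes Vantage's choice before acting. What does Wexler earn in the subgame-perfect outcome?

9

Backward induction with Vantage moving first.
- P1 → Wexler plays Plus (best of 8, 9, 1); Vantage gets -9.
- P2 → Wexler plays Basic (best of 8, -4, -3); Vantage gets -7.
- P3 → Wexler plays Plus (best of -3, 9, -4); Vantage gets 4.
- P4 → Wexler plays Basic (best of 7, -1, 6); Vantage gets -2.
- P5 → Wexler plays Plus (best of -9, 4, 3); Vantage gets -4.
Among -9, -7, 4, -2, -4, the best is 4 at P3. Subgame-perfect outcome: (P3, Plus) with payoffs (4, 9).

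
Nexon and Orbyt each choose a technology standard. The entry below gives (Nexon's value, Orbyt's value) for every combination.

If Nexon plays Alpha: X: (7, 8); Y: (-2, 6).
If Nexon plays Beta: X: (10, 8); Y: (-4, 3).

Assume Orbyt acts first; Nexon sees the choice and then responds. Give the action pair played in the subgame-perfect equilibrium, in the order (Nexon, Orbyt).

(Beta, X)

Backward induction with Orbyt moving first.
- X: BR = Beta, leader payoff 8.
- Y: BR = Alpha, leader payoff 6.
Orbyt's induced payoffs are 8, 6, so Orbyt commits to X. Subgame-perfect outcome: (Beta, X) with payoffs (10, 8).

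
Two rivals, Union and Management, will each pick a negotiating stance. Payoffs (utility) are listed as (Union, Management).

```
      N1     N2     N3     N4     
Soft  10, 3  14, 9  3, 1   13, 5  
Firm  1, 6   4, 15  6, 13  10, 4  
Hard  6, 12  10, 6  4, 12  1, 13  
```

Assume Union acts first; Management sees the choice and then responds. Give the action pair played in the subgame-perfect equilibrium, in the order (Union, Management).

(Soft, N2)

Management best-responds to each possible Union move:
- Soft: Management compares 3, 9, 1, 5 and picks N2; Union would get 14.
- Firm: Management compares 6, 15, 13, 4 and picks N2; Union would get 4.
- Hard: Management compares 12, 6, 12, 13 and picks N4; Union would get 1.
Union's induced payoffs are 14, 4, 1, so Union commits to Soft. Subgame-perfect outcome: (Soft, N2) with payoffs (14, 9).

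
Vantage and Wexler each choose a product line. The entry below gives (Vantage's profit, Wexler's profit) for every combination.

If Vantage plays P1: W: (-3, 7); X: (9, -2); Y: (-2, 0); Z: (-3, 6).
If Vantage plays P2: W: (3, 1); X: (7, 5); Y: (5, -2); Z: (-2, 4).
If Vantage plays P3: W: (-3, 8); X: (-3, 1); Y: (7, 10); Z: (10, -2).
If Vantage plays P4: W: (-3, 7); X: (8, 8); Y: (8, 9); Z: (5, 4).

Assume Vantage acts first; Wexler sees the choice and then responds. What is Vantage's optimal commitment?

Work backward from Wexler's decision.
- P1: Wexler compares 7, -2, 0, 6 and picks W; Vantage would get -3.
- P2: Wexler compares 1, 5, -2, 4 and picks X; Vantage would get 7.
- P3: Wexler compares 8, 1, 10, -2 and picks Y; Vantage would get 7.
- P4: Wexler compares 7, 8, 9, 4 and picks Y; Vantage would get 8.
Vantage's induced payoffs are -3, 7, 7, 8, so Vantage commits to P4. Subgame-perfect outcome: (P4, Y) with payoffs (8, 9).

P4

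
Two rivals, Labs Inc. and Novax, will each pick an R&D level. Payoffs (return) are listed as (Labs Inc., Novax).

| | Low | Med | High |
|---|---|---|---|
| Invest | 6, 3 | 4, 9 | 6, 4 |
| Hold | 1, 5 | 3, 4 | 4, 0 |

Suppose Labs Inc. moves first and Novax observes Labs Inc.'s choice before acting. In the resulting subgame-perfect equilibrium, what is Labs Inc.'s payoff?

4

Work backward from Novax's decision.
- Invest: BR = Med, leader payoff 4.
- Hold: BR = Low, leader payoff 1.
Maximizing over 4, 1, Labs Inc. chooses Invest. Subgame-perfect outcome: (Invest, Med) with payoffs (4, 9).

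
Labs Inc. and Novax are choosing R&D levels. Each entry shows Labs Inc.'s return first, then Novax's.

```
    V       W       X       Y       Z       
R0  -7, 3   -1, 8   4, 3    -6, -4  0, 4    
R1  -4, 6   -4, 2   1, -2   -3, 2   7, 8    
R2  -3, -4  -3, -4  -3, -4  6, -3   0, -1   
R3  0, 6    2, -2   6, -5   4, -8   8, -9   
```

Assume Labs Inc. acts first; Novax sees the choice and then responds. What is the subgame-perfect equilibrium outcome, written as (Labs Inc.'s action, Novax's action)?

(R1, Z)

Work backward from Novax's decision.
- R0 → Novax plays W (best of 3, 8, 3, -4, 4); Labs Inc. gets -1.
- R1 → Novax plays Z (best of 6, 2, -2, 2, 8); Labs Inc. gets 7.
- R2 → Novax plays Z (best of -4, -4, -4, -3, -1); Labs Inc. gets 0.
- R3 → Novax plays V (best of 6, -2, -5, -8, -9); Labs Inc. gets 0.
Labs Inc.'s induced payoffs are -1, 7, 0, 0, so Labs Inc. commits to R1. Subgame-perfect outcome: (R1, Z) with payoffs (7, 8).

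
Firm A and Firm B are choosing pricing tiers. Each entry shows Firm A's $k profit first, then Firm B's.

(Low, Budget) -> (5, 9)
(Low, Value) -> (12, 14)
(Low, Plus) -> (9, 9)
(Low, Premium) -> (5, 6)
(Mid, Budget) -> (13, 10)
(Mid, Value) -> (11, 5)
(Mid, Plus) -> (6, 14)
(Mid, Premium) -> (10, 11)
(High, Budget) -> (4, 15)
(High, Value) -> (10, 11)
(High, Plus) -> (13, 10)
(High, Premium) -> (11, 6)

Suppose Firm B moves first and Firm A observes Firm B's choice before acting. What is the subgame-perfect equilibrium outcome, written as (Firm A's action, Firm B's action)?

(Low, Value)

Firm A best-responds to each possible Firm B move:
- Budget → Firm A plays Mid (best of 5, 13, 4); Firm B gets 10.
- Value → Firm A plays Low (best of 12, 11, 10); Firm B gets 14.
- Plus → Firm A plays High (best of 9, 6, 13); Firm B gets 10.
- Premium → Firm A plays High (best of 5, 10, 11); Firm B gets 6.
Maximizing over 10, 14, 10, 6, Firm B chooses Value. Subgame-perfect outcome: (Low, Value) with payoffs (12, 14).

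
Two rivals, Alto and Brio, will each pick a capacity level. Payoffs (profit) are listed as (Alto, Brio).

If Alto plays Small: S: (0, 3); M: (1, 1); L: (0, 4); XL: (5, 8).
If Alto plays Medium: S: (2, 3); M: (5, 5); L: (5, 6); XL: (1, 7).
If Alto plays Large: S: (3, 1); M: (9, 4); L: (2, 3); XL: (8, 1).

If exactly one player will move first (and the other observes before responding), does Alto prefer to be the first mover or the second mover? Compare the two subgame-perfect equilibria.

first

If Alto leads: Brio's best replies are Small→XL, Medium→XL, Large→M; Alto's induced payoffs 5, 1, 9; outcome (Large, M), payoffs (9, 4).
If Brio leads: Alto's best replies are S→Large, M→Large, L→Medium, XL→Large; Brio's induced payoffs 1, 4, 6, 1; outcome (Medium, L), payoffs (5, 6).
Alto gets 9 moving first and 5 moving second, so Alto prefers to move first.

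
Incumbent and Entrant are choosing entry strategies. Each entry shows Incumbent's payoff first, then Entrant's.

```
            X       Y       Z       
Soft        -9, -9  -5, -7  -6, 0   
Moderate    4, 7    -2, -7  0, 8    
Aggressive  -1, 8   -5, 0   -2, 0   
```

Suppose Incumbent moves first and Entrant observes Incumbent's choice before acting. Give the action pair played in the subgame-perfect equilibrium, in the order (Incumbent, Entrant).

Backward induction with Incumbent moving first.
- Soft → Entrant plays Z (best of -9, -7, 0); Incumbent gets -6.
- Moderate → Entrant plays Z (best of 7, -7, 8); Incumbent gets 0.
- Aggressive → Entrant plays X (best of 8, 0, 0); Incumbent gets -1.
Maximizing over -6, 0, -1, Incumbent chooses Moderate. Subgame-perfect outcome: (Moderate, Z) with payoffs (0, 8).

(Moderate, Z)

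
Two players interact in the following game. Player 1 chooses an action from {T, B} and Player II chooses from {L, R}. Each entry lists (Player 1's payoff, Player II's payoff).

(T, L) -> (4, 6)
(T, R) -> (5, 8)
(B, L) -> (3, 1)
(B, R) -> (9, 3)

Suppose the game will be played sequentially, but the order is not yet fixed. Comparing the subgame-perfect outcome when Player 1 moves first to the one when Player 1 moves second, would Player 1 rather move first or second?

first

If Player 1 leads: Player II's best replies are T→R, B→R; Player 1's induced payoffs 5, 9; outcome (B, R), payoffs (9, 3).
If Player II leads: Player 1's best replies are L→T, R→B; Player II's induced payoffs 6, 3; outcome (T, L), payoffs (4, 6).
Player 1 gets 9 moving first and 4 moving second, so Player 1 prefers to move first.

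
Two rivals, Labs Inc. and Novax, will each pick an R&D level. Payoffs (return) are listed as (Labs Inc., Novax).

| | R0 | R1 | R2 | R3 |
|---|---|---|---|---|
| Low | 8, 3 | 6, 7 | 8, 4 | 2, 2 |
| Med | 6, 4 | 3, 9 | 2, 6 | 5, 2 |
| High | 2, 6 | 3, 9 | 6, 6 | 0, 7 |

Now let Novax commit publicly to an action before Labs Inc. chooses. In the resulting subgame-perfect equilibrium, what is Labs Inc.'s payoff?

6

Backward induction with Novax moving first.
- R0: Labs Inc. compares 8, 6, 2 and picks Low; Novax would get 3.
- R1: Labs Inc. compares 6, 3, 3 and picks Low; Novax would get 7.
- R2: Labs Inc. compares 8, 2, 6 and picks Low; Novax would get 4.
- R3: Labs Inc. compares 2, 5, 0 and picks Med; Novax would get 2.
Novax's induced payoffs are 3, 7, 4, 2, so Novax commits to R1. Subgame-perfect outcome: (Low, R1) with payoffs (6, 7).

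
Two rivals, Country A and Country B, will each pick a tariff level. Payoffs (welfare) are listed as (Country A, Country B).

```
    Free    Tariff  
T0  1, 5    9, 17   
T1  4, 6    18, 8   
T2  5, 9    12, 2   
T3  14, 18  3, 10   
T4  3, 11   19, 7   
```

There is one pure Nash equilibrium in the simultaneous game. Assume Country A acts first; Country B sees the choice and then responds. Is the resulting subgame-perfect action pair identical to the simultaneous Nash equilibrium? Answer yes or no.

no

Solve by backward induction (Country A leads).
- T0: BR = Tariff, leader payoff 9.
- T1: BR = Tariff, leader payoff 18.
- T2: BR = Free, leader payoff 5.
- T3: BR = Free, leader payoff 14.
- T4: BR = Free, leader payoff 3.
Maximizing over 9, 18, 5, 14, 3, Country A chooses T1. Subgame-perfect outcome: (T1, Tariff) with payoffs (18, 8).
For the simultaneous game, intersect best replies.
Country A's best replies: Free→T3; Tariff→T4.
Country B's best replies: T0→Tariff; T1→Tariff; T2→Free; T3→Free; T4→Free.
Only (T3, Free) has each player best-responding; Nash payoffs (14, 18).
Sequential outcome (T1, Tariff) differs from the Nash profile (T3, Free).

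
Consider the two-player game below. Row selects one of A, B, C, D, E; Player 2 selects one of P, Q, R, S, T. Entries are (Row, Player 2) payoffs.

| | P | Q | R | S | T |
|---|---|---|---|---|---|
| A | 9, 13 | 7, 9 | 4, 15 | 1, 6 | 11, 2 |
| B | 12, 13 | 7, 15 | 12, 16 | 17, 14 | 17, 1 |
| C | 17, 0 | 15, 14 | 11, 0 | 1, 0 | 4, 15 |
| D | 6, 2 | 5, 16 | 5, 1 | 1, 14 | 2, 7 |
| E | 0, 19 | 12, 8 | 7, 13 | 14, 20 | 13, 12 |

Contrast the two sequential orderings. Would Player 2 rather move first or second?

second

If Row leads: Player 2's best replies are A→R, B→R, C→T, D→Q, E→S; Row's induced payoffs 4, 12, 4, 5, 14; outcome (E, S), payoffs (14, 20).
If Player 2 leads: Row's best replies are P→C, Q→C, R→B, S→B, T→B; Player 2's induced payoffs 0, 14, 16, 14, 1; outcome (B, R), payoffs (12, 16).
Player 2 gets 16 moving first and 20 moving second, so Player 2 prefers to move second.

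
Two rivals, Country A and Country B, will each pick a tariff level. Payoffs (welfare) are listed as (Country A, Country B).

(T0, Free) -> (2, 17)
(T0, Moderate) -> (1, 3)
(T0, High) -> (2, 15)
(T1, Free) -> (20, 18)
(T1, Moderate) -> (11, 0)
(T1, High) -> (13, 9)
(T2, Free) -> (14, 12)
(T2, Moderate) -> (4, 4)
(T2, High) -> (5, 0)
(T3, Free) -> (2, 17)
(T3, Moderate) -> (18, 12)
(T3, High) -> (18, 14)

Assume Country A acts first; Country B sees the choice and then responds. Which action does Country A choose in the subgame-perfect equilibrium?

T1

Work backward from Country B's decision.
- T0: Country B compares 17, 3, 15 and picks Free; Country A would get 2.
- T1: Country B compares 18, 0, 9 and picks Free; Country A would get 20.
- T2: Country B compares 12, 4, 0 and picks Free; Country A would get 14.
- T3: Country B compares 17, 12, 14 and picks Free; Country A would get 2.
Among 2, 20, 14, 2, the best is 20 at T1. Subgame-perfect outcome: (T1, Free) with payoffs (20, 18).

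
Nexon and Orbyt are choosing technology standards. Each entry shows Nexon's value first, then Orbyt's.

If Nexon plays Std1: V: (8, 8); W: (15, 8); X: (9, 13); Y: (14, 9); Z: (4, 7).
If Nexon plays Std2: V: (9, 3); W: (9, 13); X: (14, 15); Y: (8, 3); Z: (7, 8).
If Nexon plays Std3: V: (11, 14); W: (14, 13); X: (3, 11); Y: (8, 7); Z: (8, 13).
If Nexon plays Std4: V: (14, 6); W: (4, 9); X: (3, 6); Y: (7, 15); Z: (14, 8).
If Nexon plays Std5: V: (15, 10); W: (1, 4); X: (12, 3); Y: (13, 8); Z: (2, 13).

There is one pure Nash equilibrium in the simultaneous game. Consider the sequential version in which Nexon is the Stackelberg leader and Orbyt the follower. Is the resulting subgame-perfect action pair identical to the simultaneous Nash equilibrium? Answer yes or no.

Work backward from Orbyt's decision.
- Std1: Orbyt compares 8, 8, 13, 9, 7 and picks X; Nexon would get 9.
- Std2: Orbyt compares 3, 13, 15, 3, 8 and picks X; Nexon would get 14.
- Std3: Orbyt compares 14, 13, 11, 7, 13 and picks V; Nexon would get 11.
- Std4: Orbyt compares 6, 9, 6, 15, 8 and picks Y; Nexon would get 7.
- Std5: Orbyt compares 10, 4, 3, 8, 13 and picks Z; Nexon would get 2.
Maximizing over 9, 14, 11, 7, 2, Nexon chooses Std2. Subgame-perfect outcome: (Std2, X) with payoffs (14, 15).
For the simultaneous game, intersect best replies.
Nexon's best replies: V→Std5; W→Std1; X→Std2; Y→Std1; Z→Std4.
Orbyt's best replies: Std1→X; Std2→X; Std3→V; Std4→Y; Std5→Z.
The unique mutual best reply is (Std2, X), giving (14, 15).
Sequential outcome (Std2, X) coincides with the Nash profile (Std2, X).

yes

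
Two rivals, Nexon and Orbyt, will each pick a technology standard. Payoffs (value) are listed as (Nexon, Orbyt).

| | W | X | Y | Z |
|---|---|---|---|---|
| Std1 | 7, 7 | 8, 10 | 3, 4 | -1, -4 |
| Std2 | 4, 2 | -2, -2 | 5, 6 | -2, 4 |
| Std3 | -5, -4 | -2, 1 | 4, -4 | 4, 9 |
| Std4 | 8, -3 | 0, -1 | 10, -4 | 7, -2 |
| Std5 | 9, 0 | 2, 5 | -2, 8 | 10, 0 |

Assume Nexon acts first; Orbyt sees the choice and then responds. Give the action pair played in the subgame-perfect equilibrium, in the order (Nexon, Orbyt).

(Std1, X)

Work backward from Orbyt's decision.
- Std1: Orbyt compares 7, 10, 4, -4 and picks X; Nexon would get 8.
- Std2: Orbyt compares 2, -2, 6, 4 and picks Y; Nexon would get 5.
- Std3: Orbyt compares -4, 1, -4, 9 and picks Z; Nexon would get 4.
- Std4: Orbyt compares -3, -1, -4, -2 and picks X; Nexon would get 0.
- Std5: Orbyt compares 0, 5, 8, 0 and picks Y; Nexon would get -2.
Nexon's induced payoffs are 8, 5, 4, 0, -2, so Nexon commits to Std1. Subgame-perfect outcome: (Std1, X) with payoffs (8, 10).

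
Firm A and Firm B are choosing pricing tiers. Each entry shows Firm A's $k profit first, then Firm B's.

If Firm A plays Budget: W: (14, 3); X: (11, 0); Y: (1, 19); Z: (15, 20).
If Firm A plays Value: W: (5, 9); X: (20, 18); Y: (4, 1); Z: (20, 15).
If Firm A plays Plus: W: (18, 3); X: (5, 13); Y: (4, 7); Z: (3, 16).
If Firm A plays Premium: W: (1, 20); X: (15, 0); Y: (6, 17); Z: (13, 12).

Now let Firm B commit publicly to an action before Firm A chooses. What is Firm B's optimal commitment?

Firm A best-responds to each possible Firm B move:
- W: Firm A compares 14, 5, 18, 1 and picks Plus; Firm B would get 3.
- X: Firm A compares 11, 20, 5, 15 and picks Value; Firm B would get 18.
- Y: Firm A compares 1, 4, 4, 6 and picks Premium; Firm B would get 17.
- Z: Firm A compares 15, 20, 3, 13 and picks Value; Firm B would get 15.
Firm B's induced payoffs are 3, 18, 17, 15, so Firm B commits to X. Subgame-perfect outcome: (Value, X) with payoffs (20, 18).

X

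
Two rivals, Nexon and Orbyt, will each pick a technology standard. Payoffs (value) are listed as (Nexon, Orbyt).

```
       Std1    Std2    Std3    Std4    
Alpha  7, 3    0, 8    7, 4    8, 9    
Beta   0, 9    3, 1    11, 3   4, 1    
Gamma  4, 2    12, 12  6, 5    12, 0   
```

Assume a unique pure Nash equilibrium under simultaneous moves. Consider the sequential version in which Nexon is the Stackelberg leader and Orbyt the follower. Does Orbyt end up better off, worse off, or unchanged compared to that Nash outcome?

unchanged

Work backward from Orbyt's decision.
- Alpha → Orbyt plays Std4 (best of 3, 8, 4, 9); Nexon gets 8.
- Beta → Orbyt plays Std1 (best of 9, 1, 3, 1); Nexon gets 0.
- Gamma → Orbyt plays Std2 (best of 2, 12, 5, 0); Nexon gets 12.
Among 8, 0, 12, the best is 12 at Gamma. Subgame-perfect outcome: (Gamma, Std2) with payoffs (12, 12).
For the simultaneous game, intersect best replies.
Nexon's best replies: Std1→Alpha; Std2→Gamma; Std3→Beta; Std4→Gamma.
Orbyt's best replies: Alpha→Std4; Beta→Std1; Gamma→Std2.
Only (Gamma, Std2) has each player best-responding; Nash payoffs (12, 12).
Orbyt earns 12 sequentially versus 12 at the Nash outcome: unchanged.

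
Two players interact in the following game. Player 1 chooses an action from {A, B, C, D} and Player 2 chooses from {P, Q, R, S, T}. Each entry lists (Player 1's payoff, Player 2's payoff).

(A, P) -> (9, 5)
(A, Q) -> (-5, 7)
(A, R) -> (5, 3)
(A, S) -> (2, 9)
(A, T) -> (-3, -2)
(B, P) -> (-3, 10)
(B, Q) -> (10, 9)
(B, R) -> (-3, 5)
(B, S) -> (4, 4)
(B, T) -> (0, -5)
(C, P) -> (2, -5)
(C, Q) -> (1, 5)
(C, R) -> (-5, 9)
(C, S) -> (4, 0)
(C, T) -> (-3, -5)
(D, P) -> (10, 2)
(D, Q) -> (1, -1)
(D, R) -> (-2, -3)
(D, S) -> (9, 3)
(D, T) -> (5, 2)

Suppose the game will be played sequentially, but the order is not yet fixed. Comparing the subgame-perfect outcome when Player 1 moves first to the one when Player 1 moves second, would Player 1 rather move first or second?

If Player 1 leads: Player 2's best replies are A→S, B→P, C→R, D→S; Player 1's induced payoffs 2, -3, -5, 9; outcome (D, S), payoffs (9, 3).
If Player 2 leads: Player 1's best replies are P→D, Q→B, R→A, S→D, T→D; Player 2's induced payoffs 2, 9, 3, 3, 2; outcome (B, Q), payoffs (10, 9).
Player 1 gets 9 moving first and 10 moving second, so Player 1 prefers to move second.

second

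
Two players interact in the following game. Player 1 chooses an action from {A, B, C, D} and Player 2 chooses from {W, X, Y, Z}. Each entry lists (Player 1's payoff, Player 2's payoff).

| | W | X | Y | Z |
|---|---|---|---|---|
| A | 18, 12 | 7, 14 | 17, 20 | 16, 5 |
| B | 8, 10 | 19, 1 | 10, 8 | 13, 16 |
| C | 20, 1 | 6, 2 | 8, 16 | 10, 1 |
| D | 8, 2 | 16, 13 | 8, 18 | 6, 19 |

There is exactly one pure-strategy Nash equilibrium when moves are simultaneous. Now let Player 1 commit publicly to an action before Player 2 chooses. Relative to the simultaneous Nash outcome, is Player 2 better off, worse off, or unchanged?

Work backward from Player 2's decision.
- A: BR = Y, leader payoff 17.
- B: BR = Z, leader payoff 13.
- C: BR = Y, leader payoff 8.
- D: BR = Z, leader payoff 6.
Maximizing over 17, 13, 8, 6, Player 1 chooses A. Subgame-perfect outcome: (A, Y) with payoffs (17, 20).
Now find the simultaneous Nash equilibrium.
Player 1's best replies: W→C; X→B; Y→A; Z→A.
Player 2's best replies: A→Y; B→Z; C→Y; D→Z.
Only (A, Y) has each player best-responding; Nash payoffs (17, 20).
Player 2 earns 20 sequentially versus 20 at the Nash outcome: unchanged.

unchanged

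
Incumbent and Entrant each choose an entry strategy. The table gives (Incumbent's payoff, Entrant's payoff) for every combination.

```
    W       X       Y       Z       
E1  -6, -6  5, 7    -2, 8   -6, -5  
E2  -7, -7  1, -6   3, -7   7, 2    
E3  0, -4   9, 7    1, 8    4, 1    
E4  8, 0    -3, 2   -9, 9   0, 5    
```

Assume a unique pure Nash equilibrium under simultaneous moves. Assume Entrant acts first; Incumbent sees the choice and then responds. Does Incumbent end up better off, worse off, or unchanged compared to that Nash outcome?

better off

Work backward from Incumbent's decision.
- W: Incumbent compares -6, -7, 0, 8 and picks E4; Entrant would get 0.
- X: Incumbent compares 5, 1, 9, -3 and picks E3; Entrant would get 7.
- Y: Incumbent compares -2, 3, 1, -9 and picks E2; Entrant would get -7.
- Z: Incumbent compares -6, 7, 4, 0 and picks E2; Entrant would get 2.
Entrant's induced payoffs are 0, 7, -7, 2, so Entrant commits to X. Subgame-perfect outcome: (E3, X) with payoffs (9, 7).
For the simultaneous game, intersect best replies.
Incumbent's best replies: W→E4; X→E3; Y→E2; Z→E2.
Entrant's best replies: E1→Y; E2→Z; E3→Y; E4→Y.
Only (E2, Z) has each player best-responding; Nash payoffs (7, 2).
Incumbent earns 9 sequentially versus 7 at the Nash outcome: better off.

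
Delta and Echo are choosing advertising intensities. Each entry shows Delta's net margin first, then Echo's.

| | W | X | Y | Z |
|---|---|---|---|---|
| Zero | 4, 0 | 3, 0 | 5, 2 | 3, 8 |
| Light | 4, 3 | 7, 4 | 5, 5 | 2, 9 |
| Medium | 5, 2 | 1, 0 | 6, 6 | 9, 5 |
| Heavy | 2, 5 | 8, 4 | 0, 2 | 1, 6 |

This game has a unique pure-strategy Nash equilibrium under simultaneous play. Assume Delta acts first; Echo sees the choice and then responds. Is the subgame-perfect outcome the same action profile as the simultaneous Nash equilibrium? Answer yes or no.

yes

Backward induction with Delta moving first.
- Zero → Echo plays Z (best of 0, 0, 2, 8); Delta gets 3.
- Light → Echo plays Z (best of 3, 4, 5, 9); Delta gets 2.
- Medium → Echo plays Y (best of 2, 0, 6, 5); Delta gets 6.
- Heavy → Echo plays Z (best of 5, 4, 2, 6); Delta gets 1.
Maximizing over 3, 2, 6, 1, Delta chooses Medium. Subgame-perfect outcome: (Medium, Y) with payoffs (6, 6).
Now find the simultaneous Nash equilibrium.
Delta's best replies: W→Medium; X→Heavy; Y→Medium; Z→Medium.
Echo's best replies: Zero→Z; Light→Z; Medium→Y; Heavy→Z.
The unique mutual best reply is (Medium, Y), giving (6, 6).
Sequential outcome (Medium, Y) coincides with the Nash profile (Medium, Y).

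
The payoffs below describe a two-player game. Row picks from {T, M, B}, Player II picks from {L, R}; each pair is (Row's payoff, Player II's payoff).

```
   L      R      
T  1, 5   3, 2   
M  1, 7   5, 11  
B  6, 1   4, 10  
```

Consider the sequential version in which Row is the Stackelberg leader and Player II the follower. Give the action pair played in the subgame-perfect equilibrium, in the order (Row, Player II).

(M, R)

Work backward from Player II's decision.
- T: BR = L, leader payoff 1.
- M: BR = R, leader payoff 5.
- B: BR = R, leader payoff 4.
Maximizing over 1, 5, 4, Row chooses M. Subgame-perfect outcome: (M, R) with payoffs (5, 11).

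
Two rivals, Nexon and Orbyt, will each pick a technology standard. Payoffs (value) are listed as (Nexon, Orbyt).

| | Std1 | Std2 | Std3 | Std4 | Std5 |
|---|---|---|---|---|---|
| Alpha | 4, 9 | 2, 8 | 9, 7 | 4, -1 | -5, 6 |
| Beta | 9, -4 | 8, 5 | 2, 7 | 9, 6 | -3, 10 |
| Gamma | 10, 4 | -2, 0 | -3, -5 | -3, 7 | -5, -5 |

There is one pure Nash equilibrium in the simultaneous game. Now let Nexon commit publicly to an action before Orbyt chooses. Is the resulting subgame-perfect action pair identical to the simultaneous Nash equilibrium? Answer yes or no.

no

Solve by backward induction (Nexon leads).
- Alpha: BR = Std1, leader payoff 4.
- Beta: BR = Std5, leader payoff -3.
- Gamma: BR = Std4, leader payoff -3.
Nexon's induced payoffs are 4, -3, -3, so Nexon commits to Alpha. Subgame-perfect outcome: (Alpha, Std1) with payoffs (4, 9).
Under simultaneous play:
Nexon's best replies: Std1→Gamma; Std2→Beta; Std3→Alpha; Std4→Beta; Std5→Beta.
Orbyt's best replies: Alpha→Std1; Beta→Std5; Gamma→Std4.
The unique mutual best reply is (Beta, Std5), giving (-3, 10).
Sequential outcome (Alpha, Std1) differs from the Nash profile (Beta, Std5).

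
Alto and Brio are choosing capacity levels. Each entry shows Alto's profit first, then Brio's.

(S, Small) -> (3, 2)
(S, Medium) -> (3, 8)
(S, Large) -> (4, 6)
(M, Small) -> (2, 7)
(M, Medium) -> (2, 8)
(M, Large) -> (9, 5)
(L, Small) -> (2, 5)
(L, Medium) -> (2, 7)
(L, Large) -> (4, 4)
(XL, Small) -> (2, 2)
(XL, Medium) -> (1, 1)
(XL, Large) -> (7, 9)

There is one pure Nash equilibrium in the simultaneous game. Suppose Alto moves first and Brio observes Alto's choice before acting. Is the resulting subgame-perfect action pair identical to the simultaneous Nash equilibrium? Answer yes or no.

Brio best-responds to each possible Alto move:
- S: BR = Medium, leader payoff 3.
- M: BR = Medium, leader payoff 2.
- L: BR = Medium, leader payoff 2.
- XL: BR = Large, leader payoff 7.
Maximizing over 3, 2, 2, 7, Alto chooses XL. Subgame-perfect outcome: (XL, Large) with payoffs (7, 9).
For the simultaneous game, intersect best replies.
Alto's best replies: Small→S; Medium→S; Large→M.
Brio's best replies: S→Medium; M→Medium; L→Medium; XL→Large.
The unique mutual best reply is (S, Medium), giving (3, 8).
Sequential outcome (XL, Large) differs from the Nash profile (S, Medium).

no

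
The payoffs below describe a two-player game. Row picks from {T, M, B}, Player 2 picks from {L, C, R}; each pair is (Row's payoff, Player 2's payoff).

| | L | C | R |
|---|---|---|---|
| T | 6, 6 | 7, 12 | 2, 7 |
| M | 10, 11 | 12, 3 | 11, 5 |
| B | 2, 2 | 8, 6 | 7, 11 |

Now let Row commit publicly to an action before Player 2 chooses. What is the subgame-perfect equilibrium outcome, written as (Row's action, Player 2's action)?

(M, L)

Backward induction with Row moving first.
- T: Player 2 compares 6, 12, 7 and picks C; Row would get 7.
- M: Player 2 compares 11, 3, 5 and picks L; Row would get 10.
- B: Player 2 compares 2, 6, 11 and picks R; Row would get 7.
Maximizing over 7, 10, 7, Row chooses M. Subgame-perfect outcome: (M, L) with payoffs (10, 11).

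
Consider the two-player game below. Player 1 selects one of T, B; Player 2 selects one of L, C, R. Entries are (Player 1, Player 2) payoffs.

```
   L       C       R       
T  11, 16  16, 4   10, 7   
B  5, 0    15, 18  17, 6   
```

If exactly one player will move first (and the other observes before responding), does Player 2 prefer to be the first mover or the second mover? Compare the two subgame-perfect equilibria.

If Player 1 leads: Player 2's best replies are T→L, B→C; Player 1's induced payoffs 11, 15; outcome (B, C), payoffs (15, 18).
If Player 2 leads: Player 1's best replies are L→T, C→T, R→B; Player 2's induced payoffs 16, 4, 6; outcome (T, L), payoffs (11, 16).
Player 2 gets 16 moving first and 18 moving second, so Player 2 prefers to move second.

second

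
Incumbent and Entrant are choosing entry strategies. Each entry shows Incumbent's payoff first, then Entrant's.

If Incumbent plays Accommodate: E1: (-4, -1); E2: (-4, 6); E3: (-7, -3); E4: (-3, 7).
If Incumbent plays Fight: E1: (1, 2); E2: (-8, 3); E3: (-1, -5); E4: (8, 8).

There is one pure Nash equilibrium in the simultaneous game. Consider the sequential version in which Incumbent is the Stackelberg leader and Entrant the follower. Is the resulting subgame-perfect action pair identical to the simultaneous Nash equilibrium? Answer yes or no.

Backward induction with Incumbent moving first.
- Accommodate: Entrant compares -1, 6, -3, 7 and picks E4; Incumbent would get -3.
- Fight: Entrant compares 2, 3, -5, 8 and picks E4; Incumbent would get 8.
Maximizing over -3, 8, Incumbent chooses Fight. Subgame-perfect outcome: (Fight, E4) with payoffs (8, 8).
Now find the simultaneous Nash equilibrium.
Incumbent's best replies: E1→Fight; E2→Accommodate; E3→Fight; E4→Fight.
Entrant's best replies: Accommodate→E4; Fight→E4.
The unique mutual best reply is (Fight, E4), giving (8, 8).
Sequential outcome (Fight, E4) coincides with the Nash profile (Fight, E4).

yes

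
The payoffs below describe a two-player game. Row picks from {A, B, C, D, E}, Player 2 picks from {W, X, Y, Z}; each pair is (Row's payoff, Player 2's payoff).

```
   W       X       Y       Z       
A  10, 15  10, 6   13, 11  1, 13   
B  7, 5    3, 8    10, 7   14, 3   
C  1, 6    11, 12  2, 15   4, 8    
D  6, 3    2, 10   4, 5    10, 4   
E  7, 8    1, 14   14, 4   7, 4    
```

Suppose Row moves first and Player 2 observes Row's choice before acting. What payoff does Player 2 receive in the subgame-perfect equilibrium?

Player 2 best-responds to each possible Row move:
- A: BR = W, leader payoff 10.
- B: BR = X, leader payoff 3.
- C: BR = Y, leader payoff 2.
- D: BR = X, leader payoff 2.
- E: BR = X, leader payoff 1.
Maximizing over 10, 3, 2, 2, 1, Row chooses A. Subgame-perfect outcome: (A, W) with payoffs (10, 15).

15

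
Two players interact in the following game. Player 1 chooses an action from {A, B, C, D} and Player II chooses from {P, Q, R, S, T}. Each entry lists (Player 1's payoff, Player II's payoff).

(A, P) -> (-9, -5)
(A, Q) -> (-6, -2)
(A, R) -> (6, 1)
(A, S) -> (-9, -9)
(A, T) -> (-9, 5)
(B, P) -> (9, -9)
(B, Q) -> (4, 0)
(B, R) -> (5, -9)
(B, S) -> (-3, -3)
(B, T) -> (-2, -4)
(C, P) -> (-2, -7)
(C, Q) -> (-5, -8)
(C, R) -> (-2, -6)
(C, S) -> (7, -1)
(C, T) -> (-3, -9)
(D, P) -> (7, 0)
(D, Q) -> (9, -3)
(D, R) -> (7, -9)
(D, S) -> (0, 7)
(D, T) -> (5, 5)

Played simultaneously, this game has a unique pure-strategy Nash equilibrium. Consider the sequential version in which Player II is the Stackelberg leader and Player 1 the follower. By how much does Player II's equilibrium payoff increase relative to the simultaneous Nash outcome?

6

Work backward from Player 1's decision.
- P → Player 1 plays B (best of -9, 9, -2, 7); Player II gets -9.
- Q → Player 1 plays D (best of -6, 4, -5, 9); Player II gets -3.
- R → Player 1 plays D (best of 6, 5, -2, 7); Player II gets -9.
- S → Player 1 plays C (best of -9, -3, 7, 0); Player II gets -1.
- T → Player 1 plays D (best of -9, -2, -3, 5); Player II gets 5.
Among -9, -3, -9, -1, 5, the best is 5 at T. Subgame-perfect outcome: (D, T) with payoffs (5, 5).
For the simultaneous game, intersect best replies.
Player 1's best replies: P→B; Q→D; R→D; S→C; T→D.
Player II's best replies: A→T; B→Q; C→S; D→S.
Only (C, S) has each player best-responding; Nash payoffs (7, -1).
Player II's commitment gain: 5 − -1 = 6.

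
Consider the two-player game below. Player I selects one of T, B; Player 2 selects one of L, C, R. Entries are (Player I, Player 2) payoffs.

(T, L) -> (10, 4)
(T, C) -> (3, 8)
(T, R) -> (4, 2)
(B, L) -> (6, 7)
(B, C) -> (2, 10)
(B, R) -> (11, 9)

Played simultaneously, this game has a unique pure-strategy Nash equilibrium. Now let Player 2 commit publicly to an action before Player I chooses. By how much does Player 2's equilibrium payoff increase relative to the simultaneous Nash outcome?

1

Work backward from Player I's decision.
- L → Player I plays T (best of 10, 6); Player 2 gets 4.
- C → Player I plays T (best of 3, 2); Player 2 gets 8.
- R → Player I plays B (best of 4, 11); Player 2 gets 9.
Maximizing over 4, 8, 9, Player 2 chooses R. Subgame-perfect outcome: (B, R) with payoffs (11, 9).
Under simultaneous play:
Player I's best replies: L→T; C→T; R→B.
Player 2's best replies: T→C; B→C.
Only (T, C) has each player best-responding; Nash payoffs (3, 8).
Player 2's commitment gain: 9 − 8 = 1.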